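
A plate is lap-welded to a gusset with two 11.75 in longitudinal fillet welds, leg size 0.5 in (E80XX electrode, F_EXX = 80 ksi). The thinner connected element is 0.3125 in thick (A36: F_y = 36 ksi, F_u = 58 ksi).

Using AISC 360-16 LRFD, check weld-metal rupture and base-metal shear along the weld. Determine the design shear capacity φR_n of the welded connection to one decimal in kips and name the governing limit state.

Weld metal: throat = 0.707×0.5 = 0.3535 in, L = 2×11.75 = 23.5 in. φR_n = 0.75 × 0.6 × 80 × 0.3535 × 23.5 = 299.1 kips.
Base metal shear (0.3125 in plate): yield φR_n = 1.0×0.6×36×0.3125×23.5 = 158.6 kips; rupture φR_n = 0.75×0.6×58×0.3125×23.5 = 191.7 kips; take 158.6 kips (yield).
Governing: min(299.1, 158.6) = 158.6 kips → base-metal shear.

158.6 kips (base-metal shear governs)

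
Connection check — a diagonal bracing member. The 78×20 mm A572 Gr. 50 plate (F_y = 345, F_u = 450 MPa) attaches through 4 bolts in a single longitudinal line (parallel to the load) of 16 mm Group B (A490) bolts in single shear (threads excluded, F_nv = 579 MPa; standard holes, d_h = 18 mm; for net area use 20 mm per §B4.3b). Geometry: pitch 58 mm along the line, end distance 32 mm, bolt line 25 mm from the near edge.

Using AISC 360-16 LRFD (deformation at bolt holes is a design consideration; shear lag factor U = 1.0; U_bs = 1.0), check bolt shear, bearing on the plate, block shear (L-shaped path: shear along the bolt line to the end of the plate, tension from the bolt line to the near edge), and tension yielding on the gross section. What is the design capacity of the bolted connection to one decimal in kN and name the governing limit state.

349.2 kN (bolt shear governs)

Bolt shear: A_b = π(16)²/4 = 201.06 mm². φR_n = 0.75 × 579 × 201.06 × 4 × 1 = 349.2 kN.
Bearing (20 mm plate, F_u = 450 MPa): end bolts L_c = 32 − 18/2 = 23, R_n = min(1.2×23×20×450, 2.4×16×20×450) = 248.4 kN/bolt; interior L_c = 58 − 18 = 40, R_n = 345.6 kN/bolt. φR_n = 0.75 × (1×248.4 + 3×345.6) = 963.9 kN.
Block shear: shear path 1×[32+3×58] = 1×206 mm, A_gv = 4120, A_nv = 1×(206 − 3.5×20)×20 = 2720 mm²; tension to near edge: (25 − 0.5×20)×20 = 300 mm². R_n = min(0.6×450×2720, 0.6×345×4120) + 1.0×450×300 = min(734.4, 852.84) + 135 = 869.4 kN. φR_n = 0.75 × 869.4 = 652.1 kN.
Tension yield (gross): A_g = 78×20 = 1560 mm². φR_n = 0.90 × 345 × 1560 = 484.4 kN.
Governing: min(349.2, 963.9, 652.1, 484.4) = 349.2 kN → bolt shear.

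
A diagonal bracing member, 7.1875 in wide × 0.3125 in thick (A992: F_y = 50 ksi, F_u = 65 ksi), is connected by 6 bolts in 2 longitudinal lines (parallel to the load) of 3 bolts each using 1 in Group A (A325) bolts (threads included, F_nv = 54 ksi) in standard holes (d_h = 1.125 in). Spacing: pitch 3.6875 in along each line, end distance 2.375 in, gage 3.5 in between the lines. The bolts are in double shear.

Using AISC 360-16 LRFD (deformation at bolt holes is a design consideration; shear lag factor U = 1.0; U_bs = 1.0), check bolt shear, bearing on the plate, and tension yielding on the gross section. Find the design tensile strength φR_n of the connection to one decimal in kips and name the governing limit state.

101.1 kips (gross-section yield governs)

Bolt shear: A_b = π(1)²/4 = 0.7854 in². φR_n = 0.75 × 54 × 0.7854 × 6 × 2 = 381.7 kips.
Bearing (0.3125 in plate, F_u = 65 ksi): end bolts L_c = 2.375 − 1.125/2 = 1.8125, R_n = min(1.2×1.8125×0.3125×65, 2.4×1×0.3125×65) = 44.18 kips/bolt; interior L_c = 3.6875 − 1.125 = 2.5625, R_n = 48.75 kips/bolt. φR_n = 0.75 × (2×44.18 + 4×48.75) = 212.5 kips.
Tension yield (gross): A_g = 7.1875×0.3125 = 2.2461 in². φR_n = 0.90 × 50 × 2.2461 = 101.1 kips.
Governing: min(381.7, 212.5, 101.1) = 101.1 kips → gross-section yield.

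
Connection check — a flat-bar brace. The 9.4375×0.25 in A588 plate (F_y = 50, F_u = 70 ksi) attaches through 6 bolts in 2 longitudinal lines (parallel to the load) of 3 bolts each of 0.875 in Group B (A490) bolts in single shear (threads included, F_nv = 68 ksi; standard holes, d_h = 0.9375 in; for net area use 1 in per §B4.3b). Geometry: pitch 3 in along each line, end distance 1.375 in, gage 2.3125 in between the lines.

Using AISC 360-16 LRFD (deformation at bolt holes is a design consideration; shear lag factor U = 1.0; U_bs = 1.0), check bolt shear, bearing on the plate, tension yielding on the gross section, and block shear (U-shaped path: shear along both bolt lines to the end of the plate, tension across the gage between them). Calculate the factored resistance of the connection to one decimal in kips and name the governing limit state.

Bolt shear: A_b = π(0.875)²/4 = 0.60132 in². φR_n = 0.75 × 68 × 0.60132 × 6 × 1 = 184.0 kips.
Bearing (0.25 in plate, F_u = 70 ksi): end bolts L_c = 1.375 − 0.9375/2 = 0.90625, R_n = min(1.2×0.90625×0.25×70, 2.4×0.875×0.25×70) = 19.031 kips/bolt; interior L_c = 3 − 0.9375 = 2.0625, R_n = 36.75 kips/bolt. φR_n = 0.75 × (2×19.031 + 4×36.75) = 138.8 kips.
Tension yield (gross): A_g = 9.4375×0.25 = 2.3594 in². φR_n = 0.90 × 50 × 2.3594 = 106.2 kips.
Block shear: shear path 2×[1.375+2×3] = 2×7.375 in, A_gv = 3.6875, A_nv = 2×(7.375 − 2.5×1)×0.25 = 2.4375 in²; tension across gage: (2.3125 − 1×1)×0.25 = 0.32813 in². R_n = min(0.6×70×2.4375, 0.6×50×3.6875) + 1.0×70×0.32813 = min(102.38, 110.63) + 22.969 = 125.35 kips. φR_n = 0.75 × 125.35 = 94.0 kips.
Governing: min(184.0, 138.8, 106.2, 94.0) = 94.0 kips → block shear.

94.0 kips (block shear governs)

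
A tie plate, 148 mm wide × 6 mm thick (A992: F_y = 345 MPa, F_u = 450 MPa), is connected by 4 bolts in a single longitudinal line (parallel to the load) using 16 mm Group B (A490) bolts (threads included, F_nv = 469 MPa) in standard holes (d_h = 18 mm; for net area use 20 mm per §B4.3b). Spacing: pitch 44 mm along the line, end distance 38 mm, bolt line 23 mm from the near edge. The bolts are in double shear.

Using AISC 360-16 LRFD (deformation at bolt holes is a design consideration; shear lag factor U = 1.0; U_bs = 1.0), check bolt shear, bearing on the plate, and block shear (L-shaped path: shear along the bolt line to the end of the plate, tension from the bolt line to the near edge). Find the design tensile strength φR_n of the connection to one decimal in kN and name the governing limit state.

147.8 kN (block shear governs)

Bolt shear: A_b = π(16)²/4 = 201.06 mm². φR_n = 0.75 × 469 × 201.06 × 4 × 2 = 565.8 kN.
Bearing (6 mm plate, F_u = 450 MPa): end bolts L_c = 38 − 18/2 = 29, R_n = min(1.2×29×6×450, 2.4×16×6×450) = 93.96 kN/bolt; interior L_c = 44 − 18 = 26, R_n = 84.24 kN/bolt. φR_n = 0.75 × (1×93.96 + 3×84.24) = 260.0 kN.
Block shear: shear path 1×[38+3×44] = 1×170 mm, A_gv = 1020, A_nv = 1×(170 − 3.5×20)×6 = 600 mm²; tension to near edge: (23 − 0.5×20)×6 = 78 mm². R_n = min(0.6×450×600, 0.6×345×1020) + 1.0×450×78 = min(162, 211.14) + 35.1 = 197.1 kN. φR_n = 0.75 × 197.1 = 147.8 kN.
Governing: min(565.8, 260.0, 147.8) = 147.8 kN → block shear.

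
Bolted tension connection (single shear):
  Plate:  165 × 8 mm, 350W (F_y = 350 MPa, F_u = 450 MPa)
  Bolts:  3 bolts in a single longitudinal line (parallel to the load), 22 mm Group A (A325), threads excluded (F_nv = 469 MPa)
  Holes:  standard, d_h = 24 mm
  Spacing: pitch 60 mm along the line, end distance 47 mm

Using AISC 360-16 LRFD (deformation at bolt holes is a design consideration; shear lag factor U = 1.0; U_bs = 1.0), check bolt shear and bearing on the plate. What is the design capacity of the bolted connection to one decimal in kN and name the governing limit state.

Bolt shear: A_b = π(22)²/4 = 380.13 mm². φR_n = 0.75 × 469 × 380.13 × 3 × 1 = 401.1 kN.
Bearing (8 mm plate, F_u = 450 MPa): end bolts L_c = 47 − 24/2 = 35, R_n = min(1.2×35×8×450, 2.4×22×8×450) = 151.2 kN/bolt; interior L_c = 60 − 24 = 36, R_n = 155.52 kN/bolt. φR_n = 0.75 × (1×151.2 + 2×155.52) = 346.7 kN.
Governing: min(401.1, 346.7) = 346.7 kN → bearing.

346.7 kN (bearing governs)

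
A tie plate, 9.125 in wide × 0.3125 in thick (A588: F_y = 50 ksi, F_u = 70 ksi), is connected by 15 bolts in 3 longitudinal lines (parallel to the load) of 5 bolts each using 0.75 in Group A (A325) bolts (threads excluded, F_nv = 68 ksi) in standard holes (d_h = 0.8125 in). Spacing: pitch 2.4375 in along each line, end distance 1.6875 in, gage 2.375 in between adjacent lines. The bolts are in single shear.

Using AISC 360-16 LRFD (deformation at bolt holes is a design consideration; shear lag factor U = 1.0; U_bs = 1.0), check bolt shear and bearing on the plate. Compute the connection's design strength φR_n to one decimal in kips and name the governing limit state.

Bolt shear: A_b = π(0.75)²/4 = 0.44179 in². φR_n = 0.75 × 68 × 0.44179 × 15 × 1 = 338.0 kips.
Bearing (0.3125 in plate, F_u = 70 ksi): end bolts L_c = 1.6875 − 0.8125/2 = 1.28125, R_n = min(1.2×1.28125×0.3125×70, 2.4×0.75×0.3125×70) = 33.633 kips/bolt; interior L_c = 2.4375 − 0.8125 = 1.625, R_n = 39.375 kips/bolt. φR_n = 0.75 × (3×33.633 + 12×39.375) = 430.0 kips.
Governing: min(338.0, 430.0) = 338.0 kips → bolt shear.

338.0 kips (bolt shear governs)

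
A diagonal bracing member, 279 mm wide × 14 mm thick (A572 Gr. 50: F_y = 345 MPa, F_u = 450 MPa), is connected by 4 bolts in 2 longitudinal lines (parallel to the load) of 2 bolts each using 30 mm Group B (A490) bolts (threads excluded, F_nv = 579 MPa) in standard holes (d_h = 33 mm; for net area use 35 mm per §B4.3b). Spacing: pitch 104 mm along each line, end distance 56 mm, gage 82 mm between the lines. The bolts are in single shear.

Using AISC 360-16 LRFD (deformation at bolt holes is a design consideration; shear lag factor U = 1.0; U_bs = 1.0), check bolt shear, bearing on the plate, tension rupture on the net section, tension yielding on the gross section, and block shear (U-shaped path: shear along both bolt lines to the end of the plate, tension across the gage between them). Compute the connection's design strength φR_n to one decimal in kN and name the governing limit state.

831.6 kN (block shear governs)

Bolt shear: A_b = π(30)²/4 = 706.86 mm². φR_n = 0.75 × 579 × 706.86 × 4 × 1 = 1227.8 kN.
Bearing (14 mm plate, F_u = 450 MPa): end bolts L_c = 56 − 33/2 = 39.5, R_n = min(1.2×39.5×14×450, 2.4×30×14×450) = 298.62 kN/bolt; interior L_c = 104 − 33 = 71, R_n = 453.6 kN/bolt. φR_n = 0.75 × (2×298.62 + 2×453.6) = 1128.3 kN.
Tension rupture (net): A_n = (279 − 2×35)×14 = 2926 mm² (U = 1.0, A_e = A_n). φR_n = 0.75 × 450 × 2926 = 987.5 kN.
Tension yield (gross): A_g = 279×14 = 3906 mm². φR_n = 0.90 × 345 × 3906 = 1212.8 kN.
Block shear: shear path 2×[56+1×104] = 2×160 mm, A_gv = 4480, A_nv = 2×(160 − 1.5×35)×14 = 3010 mm²; tension across gage: (82 − 1×35)×14 = 658 mm². R_n = min(0.6×450×3010, 0.6×345×4480) + 1.0×450×658 = min(812.7, 927.36) + 296.1 = 1108.8 kN. φR_n = 0.75 × 1108.8 = 831.6 kN.
Governing: min(1227.8, 1128.3, 987.5, 1212.8, 831.6) = 831.6 kN → block shear.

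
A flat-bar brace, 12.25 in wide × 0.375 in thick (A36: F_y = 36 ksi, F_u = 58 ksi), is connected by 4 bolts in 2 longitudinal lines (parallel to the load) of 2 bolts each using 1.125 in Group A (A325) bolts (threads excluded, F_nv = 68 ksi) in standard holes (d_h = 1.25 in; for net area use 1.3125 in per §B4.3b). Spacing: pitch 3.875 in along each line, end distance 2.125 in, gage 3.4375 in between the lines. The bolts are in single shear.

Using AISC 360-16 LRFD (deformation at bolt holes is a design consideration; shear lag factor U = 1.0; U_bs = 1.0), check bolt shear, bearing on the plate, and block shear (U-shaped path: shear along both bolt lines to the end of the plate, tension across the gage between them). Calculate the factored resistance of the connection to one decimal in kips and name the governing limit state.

Bolt shear: A_b = π(1.125)²/4 = 0.99402 in². φR_n = 0.75 × 68 × 0.99402 × 4 × 1 = 202.8 kips.
Bearing (0.375 in plate, F_u = 58 ksi): end bolts L_c = 2.125 − 1.25/2 = 1.5, R_n = min(1.2×1.5×0.375×58, 2.4×1.125×0.375×58) = 39.15 kips/bolt; interior L_c = 3.875 − 1.25 = 2.625, R_n = 58.725 kips/bolt. φR_n = 0.75 × (2×39.15 + 2×58.725) = 146.8 kips.
Block shear: shear path 2×[2.125+1×3.875] = 2×6 in, A_gv = 4.5, A_nv = 2×(6 − 1.5×1.3125)×0.375 = 3.0234 in²; tension across gage: (3.4375 − 1×1.3125)×0.375 = 0.79688 in². R_n = min(0.6×58×3.0234, 0.6×36×4.5) + 1.0×58×0.79688 = min(105.21, 97.2) + 46.219 = 143.42 kips. φR_n = 0.75 × 143.42 = 107.6 kips.
Governing: min(202.8, 146.8, 107.6) = 107.6 kips → block shear.

107.6 kips (block shear governs)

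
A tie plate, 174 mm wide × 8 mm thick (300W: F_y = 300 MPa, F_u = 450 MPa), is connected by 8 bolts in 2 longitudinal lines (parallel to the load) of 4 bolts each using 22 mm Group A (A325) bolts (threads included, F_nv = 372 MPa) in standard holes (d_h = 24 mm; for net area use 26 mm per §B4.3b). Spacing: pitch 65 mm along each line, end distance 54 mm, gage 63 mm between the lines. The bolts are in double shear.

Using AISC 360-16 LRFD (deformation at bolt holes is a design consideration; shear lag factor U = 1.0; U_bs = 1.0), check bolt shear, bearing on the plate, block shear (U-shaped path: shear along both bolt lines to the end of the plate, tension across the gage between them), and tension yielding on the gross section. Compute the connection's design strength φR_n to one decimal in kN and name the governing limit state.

Bolt shear: A_b = π(22)²/4 = 380.13 mm². φR_n = 0.75 × 372 × 380.13 × 8 × 2 = 1696.9 kN.
Bearing (8 mm plate, F_u = 450 MPa): end bolts L_c = 54 − 24/2 = 42, R_n = min(1.2×42×8×450, 2.4×22×8×450) = 181.44 kN/bolt; interior L_c = 65 − 24 = 41, R_n = 177.12 kN/bolt. φR_n = 0.75 × (2×181.44 + 6×177.12) = 1069.2 kN.
Block shear: shear path 2×[54+3×65] = 2×249 mm, A_gv = 3984, A_nv = 2×(249 − 3.5×26)×8 = 2528 mm²; tension across gage: (63 − 1×26)×8 = 296 mm². R_n = min(0.6×450×2528, 0.6×300×3984) + 1.0×450×296 = min(682.56, 717.12) + 133.2 = 815.76 kN. φR_n = 0.75 × 815.76 = 611.8 kN.
Tension yield (gross): A_g = 174×8 = 1392 mm². φR_n = 0.90 × 300 × 1392 = 375.8 kN.
Governing: min(1696.9, 1069.2, 611.8, 375.8) = 375.8 kN → gross-section yield.

375.8 kN (gross-section yield governs)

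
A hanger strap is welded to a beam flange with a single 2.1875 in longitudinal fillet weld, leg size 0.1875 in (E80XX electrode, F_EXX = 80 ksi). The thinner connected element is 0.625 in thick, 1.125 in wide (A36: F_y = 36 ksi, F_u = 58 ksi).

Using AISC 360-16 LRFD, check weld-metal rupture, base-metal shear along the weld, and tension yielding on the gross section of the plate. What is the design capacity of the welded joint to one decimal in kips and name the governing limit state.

Weld metal: throat = 0.707×0.1875 = 0.13256 in, L = 2.1875 in. φR_n = 0.75 × 0.6 × 80 × 0.13256 × 2.1875 = 10.4 kips.
Base metal shear (0.625 in plate): yield φR_n = 1.0×0.6×36×0.625×2.1875 = 29.5 kips; rupture φR_n = 0.75×0.6×58×0.625×2.1875 = 35.7 kips; take 29.5 kips (yield).
Tension yield (gross): A_g = 1.125×0.625 = 0.70313 in². φR_n = 0.90 × 36 × 0.70313 = 22.8 kips.
Governing: min(10.4, 29.5, 22.8) = 10.4 kips → weld metal.

10.4 kips (weld metal governs)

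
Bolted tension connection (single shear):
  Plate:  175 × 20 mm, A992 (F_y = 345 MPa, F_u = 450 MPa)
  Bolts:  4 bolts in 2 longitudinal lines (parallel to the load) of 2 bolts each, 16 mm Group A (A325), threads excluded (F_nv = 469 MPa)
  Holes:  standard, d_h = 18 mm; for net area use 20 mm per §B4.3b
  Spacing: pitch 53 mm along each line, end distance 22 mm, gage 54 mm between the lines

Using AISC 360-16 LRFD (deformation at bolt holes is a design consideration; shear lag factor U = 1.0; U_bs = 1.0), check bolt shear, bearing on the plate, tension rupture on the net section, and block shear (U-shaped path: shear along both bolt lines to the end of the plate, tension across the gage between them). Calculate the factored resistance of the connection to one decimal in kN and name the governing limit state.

282.9 kN (bolt shear governs)

Bolt shear: A_b = π(16)²/4 = 201.06 mm². φR_n = 0.75 × 469 × 201.06 × 4 × 1 = 282.9 kN.
Bearing (20 mm plate, F_u = 450 MPa): end bolts L_c = 22 − 18/2 = 13, R_n = min(1.2×13×20×450, 2.4×16×20×450) = 140.4 kN/bolt; interior L_c = 53 − 18 = 35, R_n = 345.6 kN/bolt. φR_n = 0.75 × (2×140.4 + 2×345.6) = 729.0 kN.
Tension rupture (net): A_n = (175 − 2×20)×20 = 2700 mm² (U = 1.0, A_e = A_n). φR_n = 0.75 × 450 × 2700 = 911.3 kN.
Block shear: shear path 2×[22+1×53] = 2×75 mm, A_gv = 3000, A_nv = 2×(75 − 1.5×20)×20 = 1800 mm²; tension across gage: (54 − 1×20)×20 = 680 mm². R_n = min(0.6×450×1800, 0.6×345×3000) + 1.0×450×680 = min(486, 621) + 306 = 792 kN. φR_n = 0.75 × 792 = 594.0 kN.
Governing: min(282.9, 729.0, 911.3, 594.0) = 282.9 kN → bolt shear.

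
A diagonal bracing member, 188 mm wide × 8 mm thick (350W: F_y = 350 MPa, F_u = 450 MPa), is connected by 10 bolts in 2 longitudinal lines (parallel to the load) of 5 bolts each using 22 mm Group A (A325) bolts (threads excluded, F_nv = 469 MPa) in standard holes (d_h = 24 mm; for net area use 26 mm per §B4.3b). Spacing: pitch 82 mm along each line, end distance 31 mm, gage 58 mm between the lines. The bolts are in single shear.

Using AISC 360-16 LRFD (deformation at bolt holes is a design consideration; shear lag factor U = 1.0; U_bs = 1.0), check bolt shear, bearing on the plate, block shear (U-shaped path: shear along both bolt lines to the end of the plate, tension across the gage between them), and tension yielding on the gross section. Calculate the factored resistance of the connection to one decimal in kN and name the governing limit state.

Bolt shear: A_b = π(22)²/4 = 380.13 mm². φR_n = 0.75 × 469 × 380.13 × 10 × 1 = 1337.1 kN.
Bearing (8 mm plate, F_u = 450 MPa): end bolts L_c = 31 − 24/2 = 19, R_n = min(1.2×19×8×450, 2.4×22×8×450) = 82.08 kN/bolt; interior L_c = 82 − 24 = 58, R_n = 190.08 kN/bolt. φR_n = 0.75 × (2×82.08 + 8×190.08) = 1263.6 kN.
Block shear: shear path 2×[31+4×82] = 2×359 mm, A_gv = 5744, A_nv = 2×(359 − 4.5×26)×8 = 3872 mm²; tension across gage: (58 − 1×26)×8 = 256 mm². R_n = min(0.6×450×3872, 0.6×350×5744) + 1.0×450×256 = min(1045.4, 1206.2) + 115.2 = 1160.6 kN. φR_n = 0.75 × 1160.6 = 870.5 kN.
Tension yield (gross): A_g = 188×8 = 1504 mm². φR_n = 0.90 × 350 × 1504 = 473.8 kN.
Governing: min(1337.1, 1263.6, 870.5, 473.8) = 473.8 kN → gross-section yield.

473.8 kN (gross-section yield governs)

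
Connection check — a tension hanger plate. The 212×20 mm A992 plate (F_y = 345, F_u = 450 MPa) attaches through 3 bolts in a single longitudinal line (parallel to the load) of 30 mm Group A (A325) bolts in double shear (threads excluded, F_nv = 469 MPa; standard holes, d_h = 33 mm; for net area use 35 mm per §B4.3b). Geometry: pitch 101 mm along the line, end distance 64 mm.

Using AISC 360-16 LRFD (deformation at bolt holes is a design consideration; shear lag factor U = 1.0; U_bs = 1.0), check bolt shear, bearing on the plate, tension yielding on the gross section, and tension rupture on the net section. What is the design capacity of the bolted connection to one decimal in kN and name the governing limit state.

Bolt shear: A_b = π(30)²/4 = 706.86 mm². φR_n = 0.75 × 469 × 706.86 × 3 × 2 = 1491.8 kN.
Bearing (20 mm plate, F_u = 450 MPa): end bolts L_c = 64 − 33/2 = 47.5, R_n = min(1.2×47.5×20×450, 2.4×30×20×450) = 513 kN/bolt; interior L_c = 101 − 33 = 68, R_n = 648 kN/bolt. φR_n = 0.75 × (1×513 + 2×648) = 1356.8 kN.
Tension yield (gross): A_g = 212×20 = 4240 mm². φR_n = 0.90 × 345 × 4240 = 1316.5 kN.
Tension rupture (net): A_n = (212 − 1×35)×20 = 3540 mm² (U = 1.0, A_e = A_n). φR_n = 0.75 × 450 × 3540 = 1194.8 kN.
Governing: min(1491.8, 1356.8, 1316.5, 1194.8) = 1194.8 kN → net-section rupture.

1194.8 kN (net-section rupture governs)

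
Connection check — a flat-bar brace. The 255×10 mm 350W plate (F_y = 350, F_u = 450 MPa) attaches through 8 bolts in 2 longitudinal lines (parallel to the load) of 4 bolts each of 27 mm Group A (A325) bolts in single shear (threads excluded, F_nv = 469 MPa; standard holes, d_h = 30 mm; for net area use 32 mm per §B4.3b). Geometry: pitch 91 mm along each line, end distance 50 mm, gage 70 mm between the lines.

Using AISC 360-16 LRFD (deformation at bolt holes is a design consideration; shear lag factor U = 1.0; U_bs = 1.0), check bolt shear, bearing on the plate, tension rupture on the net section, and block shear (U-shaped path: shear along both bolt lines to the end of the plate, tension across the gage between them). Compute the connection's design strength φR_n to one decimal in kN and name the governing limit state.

644.6 kN (net-section rupture governs)

Bolt shear: A_b = π(27)²/4 = 572.56 mm². φR_n = 0.75 × 469 × 572.56 × 8 × 1 = 1611.2 kN.
Bearing (10 mm plate, F_u = 450 MPa): end bolts L_c = 50 − 30/2 = 35, R_n = min(1.2×35×10×450, 2.4×27×10×450) = 189 kN/bolt; interior L_c = 91 − 30 = 61, R_n = 291.6 kN/bolt. φR_n = 0.75 × (2×189 + 6×291.6) = 1595.7 kN.
Tension rupture (net): A_n = (255 − 2×32)×10 = 1910 mm² (U = 1.0, A_e = A_n). φR_n = 0.75 × 450 × 1910 = 644.6 kN.
Block shear: shear path 2×[50+3×91] = 2×323 mm, A_gv = 6460, A_nv = 2×(323 − 3.5×32)×10 = 4220 mm²; tension across gage: (70 − 1×32)×10 = 380 mm². R_n = min(0.6×450×4220, 0.6×350×6460) + 1.0×450×380 = min(1139.4, 1356.6) + 171 = 1310.4 kN. φR_n = 0.75 × 1310.4 = 982.8 kN.
Governing: min(1611.2, 1595.7, 644.6, 982.8) = 644.6 kN → net-section rupture.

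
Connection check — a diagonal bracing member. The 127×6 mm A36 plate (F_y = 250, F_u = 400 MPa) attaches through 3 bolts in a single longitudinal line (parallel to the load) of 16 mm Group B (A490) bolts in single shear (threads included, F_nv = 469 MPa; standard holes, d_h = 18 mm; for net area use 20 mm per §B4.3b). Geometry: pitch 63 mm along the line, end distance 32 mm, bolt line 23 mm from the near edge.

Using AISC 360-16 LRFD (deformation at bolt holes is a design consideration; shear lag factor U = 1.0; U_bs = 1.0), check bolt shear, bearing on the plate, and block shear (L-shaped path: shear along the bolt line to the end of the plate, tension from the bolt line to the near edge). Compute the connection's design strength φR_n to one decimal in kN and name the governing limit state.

130.1 kN (block shear governs)

Bolt shear: A_b = π(16)²/4 = 201.06 mm². φR_n = 0.75 × 469 × 201.06 × 3 × 1 = 212.2 kN.
Bearing (6 mm plate, F_u = 400 MPa): end bolts L_c = 32 − 18/2 = 23, R_n = min(1.2×23×6×400, 2.4×16×6×400) = 66.24 kN/bolt; interior L_c = 63 − 18 = 45, R_n = 92.16 kN/bolt. φR_n = 0.75 × (1×66.24 + 2×92.16) = 187.9 kN.
Block shear: shear path 1×[32+2×63] = 1×158 mm, A_gv = 948, A_nv = 1×(158 − 2.5×20)×6 = 648 mm²; tension to near edge: (23 − 0.5×20)×6 = 78 mm². R_n = min(0.6×400×648, 0.6×250×948) + 1.0×400×78 = min(155.52, 142.2) + 31.2 = 173.4 kN. φR_n = 0.75 × 173.4 = 130.1 kN.
Governing: min(212.2, 187.9, 130.1) = 130.1 kN → block shear.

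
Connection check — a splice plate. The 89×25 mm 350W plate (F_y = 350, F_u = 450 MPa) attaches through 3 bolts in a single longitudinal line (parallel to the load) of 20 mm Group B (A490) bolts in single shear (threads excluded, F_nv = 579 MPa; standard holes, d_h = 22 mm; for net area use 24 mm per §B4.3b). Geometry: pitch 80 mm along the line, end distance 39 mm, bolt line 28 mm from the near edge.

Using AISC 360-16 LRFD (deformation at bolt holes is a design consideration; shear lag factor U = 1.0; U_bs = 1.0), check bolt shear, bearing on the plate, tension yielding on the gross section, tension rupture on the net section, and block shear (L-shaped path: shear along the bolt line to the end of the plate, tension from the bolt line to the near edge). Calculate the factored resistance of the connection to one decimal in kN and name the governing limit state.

409.3 kN (bolt shear governs)

Bolt shear: A_b = π(20)²/4 = 314.16 mm². φR_n = 0.75 × 579 × 314.16 × 3 × 1 = 409.3 kN.
Bearing (25 mm plate, F_u = 450 MPa): end bolts L_c = 39 − 22/2 = 28, R_n = min(1.2×28×25×450, 2.4×20×25×450) = 378 kN/bolt; interior L_c = 80 − 22 = 58, R_n = 540 kN/bolt. φR_n = 0.75 × (1×378 + 2×540) = 1093.5 kN.
Tension yield (gross): A_g = 89×25 = 2225 mm². φR_n = 0.90 × 350 × 2225 = 700.9 kN.
Tension rupture (net): A_n = (89 − 1×24)×25 = 1625 mm² (U = 1.0, A_e = A_n). φR_n = 0.75 × 450 × 1625 = 548.4 kN.
Block shear: shear path 1×[39+2×80] = 1×199 mm, A_gv = 4975, A_nv = 1×(199 − 2.5×24)×25 = 3475 mm²; tension to near edge: (28 − 0.5×24)×25 = 400 mm². R_n = min(0.6×450×3475, 0.6×350×4975) + 1.0×450×400 = min(938.25, 1044.8) + 180 = 1118.3 kN. φR_n = 0.75 × 1118.3 = 838.7 kN.
Governing: min(409.3, 1093.5, 700.9, 548.4, 838.7) = 409.3 kN → bolt shear.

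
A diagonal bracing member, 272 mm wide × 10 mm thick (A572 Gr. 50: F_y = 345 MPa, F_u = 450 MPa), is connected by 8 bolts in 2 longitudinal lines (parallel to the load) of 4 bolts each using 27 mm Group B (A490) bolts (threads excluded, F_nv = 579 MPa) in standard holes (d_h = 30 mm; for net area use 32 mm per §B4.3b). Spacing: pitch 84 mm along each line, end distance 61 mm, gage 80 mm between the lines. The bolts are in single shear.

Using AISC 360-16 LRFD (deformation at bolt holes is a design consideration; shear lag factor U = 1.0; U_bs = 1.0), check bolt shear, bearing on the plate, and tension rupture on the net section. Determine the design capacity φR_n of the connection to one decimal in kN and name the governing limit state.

702.0 kN (net-section rupture governs)

Bolt shear: A_b = π(27)²/4 = 572.56 mm². φR_n = 0.75 × 579 × 572.56 × 8 × 1 = 1989.1 kN.
Bearing (10 mm plate, F_u = 450 MPa): end bolts L_c = 61 − 30/2 = 46, R_n = min(1.2×46×10×450, 2.4×27×10×450) = 248.4 kN/bolt; interior L_c = 84 − 30 = 54, R_n = 291.6 kN/bolt. φR_n = 0.75 × (2×248.4 + 6×291.6) = 1684.8 kN.
Tension rupture (net): A_n = (272 − 2×32)×10 = 2080 mm² (U = 1.0, A_e = A_n). φR_n = 0.75 × 450 × 2080 = 702.0 kN.
Governing: min(1989.1, 1684.8, 702.0) = 702.0 kN → net-section rupture.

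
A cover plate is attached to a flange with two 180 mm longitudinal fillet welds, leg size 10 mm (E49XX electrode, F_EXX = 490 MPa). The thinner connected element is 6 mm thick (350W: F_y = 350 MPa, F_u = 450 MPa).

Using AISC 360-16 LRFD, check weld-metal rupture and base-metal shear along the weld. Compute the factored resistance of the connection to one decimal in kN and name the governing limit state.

Weld metal: throat = 0.707×10 = 7.07 mm, L = 2×180 = 360 mm. φR_n = 0.75 × 0.6 × 490 × 7.07 × 360 = 561.2 kN.
Base metal shear (6 mm plate): yield φR_n = 1.0×0.6×350×6×360 = 453.6 kN; rupture φR_n = 0.75×0.6×450×6×360 = 437.4 kN; take 437.4 kN (rupture).
Governing: min(561.2, 437.4) = 437.4 kN → base-metal shear.

437.4 kN (base-metal shear governs)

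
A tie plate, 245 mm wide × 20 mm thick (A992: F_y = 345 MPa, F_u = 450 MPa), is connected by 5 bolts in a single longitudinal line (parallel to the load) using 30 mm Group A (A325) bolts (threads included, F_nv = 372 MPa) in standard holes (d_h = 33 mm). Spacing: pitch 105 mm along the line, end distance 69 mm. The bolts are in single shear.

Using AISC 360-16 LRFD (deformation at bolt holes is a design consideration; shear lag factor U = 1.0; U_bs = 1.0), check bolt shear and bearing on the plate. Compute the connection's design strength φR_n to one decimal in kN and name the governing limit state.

986.1 kN (bolt shear governs)

Bolt shear: A_b = π(30)²/4 = 706.86 mm². φR_n = 0.75 × 372 × 706.86 × 5 × 1 = 986.1 kN.
Bearing (20 mm plate, F_u = 450 MPa): end bolts L_c = 69 − 33/2 = 52.5, R_n = min(1.2×52.5×20×450, 2.4×30×20×450) = 567 kN/bolt; interior L_c = 105 − 33 = 72, R_n = 648 kN/bolt. φR_n = 0.75 × (1×567 + 4×648) = 2369.3 kN.
Governing: min(986.1, 2369.3) = 986.1 kN → bolt shear.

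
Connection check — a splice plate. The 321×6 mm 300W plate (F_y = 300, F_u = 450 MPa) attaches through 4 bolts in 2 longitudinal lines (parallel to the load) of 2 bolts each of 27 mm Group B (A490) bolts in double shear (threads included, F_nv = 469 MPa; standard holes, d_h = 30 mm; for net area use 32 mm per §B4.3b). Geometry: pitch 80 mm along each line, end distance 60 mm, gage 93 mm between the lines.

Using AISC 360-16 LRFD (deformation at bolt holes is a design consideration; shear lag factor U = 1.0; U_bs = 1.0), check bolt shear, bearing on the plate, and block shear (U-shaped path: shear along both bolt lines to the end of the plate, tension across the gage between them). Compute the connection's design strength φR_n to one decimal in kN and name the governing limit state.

Bolt shear: A_b = π(27)²/4 = 572.56 mm². φR_n = 0.75 × 469 × 572.56 × 4 × 2 = 1611.2 kN.
Bearing (6 mm plate, F_u = 450 MPa): end bolts L_c = 60 − 30/2 = 45, R_n = min(1.2×45×6×450, 2.4×27×6×450) = 145.8 kN/bolt; interior L_c = 80 − 30 = 50, R_n = 162 kN/bolt. φR_n = 0.75 × (2×145.8 + 2×162) = 461.7 kN.
Block shear: shear path 2×[60+1×80] = 2×140 mm, A_gv = 1680, A_nv = 2×(140 − 1.5×32)×6 = 1104 mm²; tension across gage: (93 − 1×32)×6 = 366 mm². R_n = min(0.6×450×1104, 0.6×300×1680) + 1.0×450×366 = min(298.08, 302.4) + 164.7 = 462.78 kN. φR_n = 0.75 × 462.78 = 347.1 kN.
Governing: min(1611.2, 461.7, 347.1) = 347.1 kN → block shear.

347.1 kN (block shear governs)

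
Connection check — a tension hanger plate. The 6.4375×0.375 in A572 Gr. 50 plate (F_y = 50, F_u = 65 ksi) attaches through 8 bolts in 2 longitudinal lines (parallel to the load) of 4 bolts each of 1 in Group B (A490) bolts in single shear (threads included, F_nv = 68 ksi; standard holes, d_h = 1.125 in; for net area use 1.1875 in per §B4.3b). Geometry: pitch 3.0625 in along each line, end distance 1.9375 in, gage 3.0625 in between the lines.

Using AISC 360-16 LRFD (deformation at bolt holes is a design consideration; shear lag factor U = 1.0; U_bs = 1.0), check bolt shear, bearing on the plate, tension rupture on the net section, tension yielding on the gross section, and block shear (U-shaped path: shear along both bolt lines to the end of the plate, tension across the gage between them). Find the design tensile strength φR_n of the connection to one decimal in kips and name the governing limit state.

Bolt shear: A_b = π(1)²/4 = 0.7854 in². φR_n = 0.75 × 68 × 0.7854 × 8 × 1 = 320.4 kips.
Bearing (0.375 in plate, F_u = 65 ksi): end bolts L_c = 1.9375 − 1.125/2 = 1.375, R_n = min(1.2×1.375×0.375×65, 2.4×1×0.375×65) = 40.219 kips/bolt; interior L_c = 3.0625 − 1.125 = 1.9375, R_n = 56.672 kips/bolt. φR_n = 0.75 × (2×40.219 + 6×56.672) = 315.4 kips.
Tension rupture (net): A_n = (6.4375 − 2×1.1875)×0.375 = 1.5234 in² (U = 1.0, A_e = A_n). φR_n = 0.75 × 65 × 1.5234 = 74.3 kips.
Tension yield (gross): A_g = 6.4375×0.375 = 2.4141 in². φR_n = 0.90 × 50 × 2.4141 = 108.6 kips.
Block shear: shear path 2×[1.9375+3×3.0625] = 2×11.125 in, A_gv = 8.3438, A_nv = 2×(11.125 − 3.5×1.1875)×0.375 = 5.2266 in²; tension across gage: (3.0625 − 1×1.1875)×0.375 = 0.70313 in². R_n = min(0.6×65×5.2266, 0.6×50×8.3438) + 1.0×65×0.70313 = min(203.84, 250.31) + 45.703 = 249.54 kips. φR_n = 0.75 × 249.54 = 187.2 kips.
Governing: min(320.4, 315.4, 74.3, 108.6, 187.2) = 74.3 kips → net-section rupture.

74.3 kips (net-section rupture governs)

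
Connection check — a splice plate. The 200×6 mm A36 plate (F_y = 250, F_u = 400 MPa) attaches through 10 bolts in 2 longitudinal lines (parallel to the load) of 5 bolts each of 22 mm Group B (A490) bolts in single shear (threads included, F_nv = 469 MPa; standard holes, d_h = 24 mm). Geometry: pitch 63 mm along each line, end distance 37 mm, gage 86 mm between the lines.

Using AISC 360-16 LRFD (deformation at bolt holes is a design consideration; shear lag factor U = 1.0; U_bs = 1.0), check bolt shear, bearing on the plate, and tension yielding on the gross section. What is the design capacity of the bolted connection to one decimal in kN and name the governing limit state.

Bolt shear: A_b = π(22)²/4 = 380.13 mm². φR_n = 0.75 × 469 × 380.13 × 10 × 1 = 1337.1 kN.
Bearing (6 mm plate, F_u = 400 MPa): end bolts L_c = 37 − 24/2 = 25, R_n = min(1.2×25×6×400, 2.4×22×6×400) = 72 kN/bolt; interior L_c = 63 − 24 = 39, R_n = 112.32 kN/bolt. φR_n = 0.75 × (2×72 + 8×112.32) = 781.9 kN.
Tension yield (gross): A_g = 200×6 = 1200 mm². φR_n = 0.90 × 250 × 1200 = 270.0 kN.
Governing: min(1337.1, 781.9, 270.0) = 270.0 kN → gross-section yield.

270.0 kN (gross-section yield governs)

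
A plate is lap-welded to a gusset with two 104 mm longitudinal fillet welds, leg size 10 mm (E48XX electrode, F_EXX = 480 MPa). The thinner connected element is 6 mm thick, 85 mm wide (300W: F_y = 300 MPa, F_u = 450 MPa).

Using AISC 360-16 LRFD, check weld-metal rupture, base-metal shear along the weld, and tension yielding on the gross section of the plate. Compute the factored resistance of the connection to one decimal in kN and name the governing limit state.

Weld metal: throat = 0.707×10 = 7.07 mm, L = 2×104 = 208 mm. φR_n = 0.75 × 0.6 × 480 × 7.07 × 208 = 317.6 kN.
Base metal shear (6 mm plate): yield φR_n = 1.0×0.6×300×6×208 = 224.6 kN; rupture φR_n = 0.75×0.6×450×6×208 = 252.7 kN; take 224.6 kN (yield).
Tension yield (gross): A_g = 85×6 = 510 mm². φR_n = 0.90 × 300 × 510 = 137.7 kN.
Governing: min(317.6, 224.6, 137.7) = 137.7 kN → gross-section yield.

137.7 kN (gross-section yield governs)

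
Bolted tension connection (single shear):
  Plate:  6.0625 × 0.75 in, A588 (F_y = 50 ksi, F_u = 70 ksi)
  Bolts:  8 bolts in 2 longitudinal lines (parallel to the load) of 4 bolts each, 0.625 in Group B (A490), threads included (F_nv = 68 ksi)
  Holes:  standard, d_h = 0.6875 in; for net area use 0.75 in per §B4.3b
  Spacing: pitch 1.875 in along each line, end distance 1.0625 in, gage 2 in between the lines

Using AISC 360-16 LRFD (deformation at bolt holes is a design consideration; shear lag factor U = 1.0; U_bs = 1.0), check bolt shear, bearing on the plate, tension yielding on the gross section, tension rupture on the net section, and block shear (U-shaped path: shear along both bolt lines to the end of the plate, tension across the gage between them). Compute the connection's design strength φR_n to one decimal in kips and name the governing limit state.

Bolt shear: A_b = π(0.625)²/4 = 0.3068 in². φR_n = 0.75 × 68 × 0.3068 × 8 × 1 = 125.2 kips.
Bearing (0.75 in plate, F_u = 70 ksi): end bolts L_c = 1.0625 − 0.6875/2 = 0.71875, R_n = min(1.2×0.71875×0.75×70, 2.4×0.625×0.75×70) = 45.281 kips/bolt; interior L_c = 1.875 − 0.6875 = 1.1875, R_n = 74.813 kips/bolt. φR_n = 0.75 × (2×45.281 + 6×74.813) = 404.6 kips.
Tension yield (gross): A_g = 6.0625×0.75 = 4.5469 in². φR_n = 0.90 × 50 × 4.5469 = 204.6 kips.
Tension rupture (net): A_n = (6.0625 − 2×0.75)×0.75 = 3.4219 in² (U = 1.0, A_e = A_n). φR_n = 0.75 × 70 × 3.4219 = 179.6 kips.
Block shear: shear path 2×[1.0625+3×1.875] = 2×6.6875 in, A_gv = 10.031, A_nv = 2×(6.6875 − 3.5×0.75)×0.75 = 6.0938 in²; tension across gage: (2 − 1×0.75)×0.75 = 0.9375 in². R_n = min(0.6×70×6.0938, 0.6×50×10.031) + 1.0×70×0.9375 = min(255.94, 300.93) + 65.625 = 321.57 kips. φR_n = 0.75 × 321.57 = 241.2 kips.
Governing: min(125.2, 404.6, 204.6, 179.6, 241.2) = 125.2 kips → bolt shear.

125.2 kips (bolt shear governs)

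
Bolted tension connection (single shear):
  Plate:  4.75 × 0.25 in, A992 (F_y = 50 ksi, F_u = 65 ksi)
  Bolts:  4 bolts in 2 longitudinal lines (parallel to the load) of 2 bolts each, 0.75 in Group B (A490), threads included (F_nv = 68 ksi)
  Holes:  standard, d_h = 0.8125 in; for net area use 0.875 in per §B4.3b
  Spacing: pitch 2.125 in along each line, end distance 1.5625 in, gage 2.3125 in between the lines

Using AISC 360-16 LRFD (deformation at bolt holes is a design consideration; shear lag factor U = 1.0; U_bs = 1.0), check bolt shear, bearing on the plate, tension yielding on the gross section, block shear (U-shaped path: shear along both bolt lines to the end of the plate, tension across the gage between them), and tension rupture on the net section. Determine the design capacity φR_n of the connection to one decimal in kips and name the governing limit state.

Bolt shear: A_b = π(0.75)²/4 = 0.44179 in². φR_n = 0.75 × 68 × 0.44179 × 4 × 1 = 90.1 kips.
Bearing (0.25 in plate, F_u = 65 ksi): end bolts L_c = 1.5625 − 0.8125/2 = 1.15625, R_n = min(1.2×1.15625×0.25×65, 2.4×0.75×0.25×65) = 22.547 kips/bolt; interior L_c = 2.125 − 0.8125 = 1.3125, R_n = 25.594 kips/bolt. φR_n = 0.75 × (2×22.547 + 2×25.594) = 72.2 kips.
Tension yield (gross): A_g = 4.75×0.25 = 1.1875 in². φR_n = 0.90 × 50 × 1.1875 = 53.4 kips.
Block shear: shear path 2×[1.5625+1×2.125] = 2×3.6875 in, A_gv = 1.8438, A_nv = 2×(3.6875 − 1.5×0.875)×0.25 = 1.1875 in²; tension across gage: (2.3125 − 1×0.875)×0.25 = 0.35938 in². R_n = min(0.6×65×1.1875, 0.6×50×1.8438) + 1.0×65×0.35938 = min(46.313, 55.314) + 23.36 = 69.673 kips. φR_n = 0.75 × 69.673 = 52.3 kips.
Tension rupture (net): A_n = (4.75 − 2×0.875)×0.25 = 0.75 in² (U = 1.0, A_e = A_n). φR_n = 0.75 × 65 × 0.75 = 36.6 kips.
Governing: min(90.1, 72.2, 53.4, 52.3, 36.6) = 36.6 kips → net-section rupture.

36.6 kips (net-section rupture governs)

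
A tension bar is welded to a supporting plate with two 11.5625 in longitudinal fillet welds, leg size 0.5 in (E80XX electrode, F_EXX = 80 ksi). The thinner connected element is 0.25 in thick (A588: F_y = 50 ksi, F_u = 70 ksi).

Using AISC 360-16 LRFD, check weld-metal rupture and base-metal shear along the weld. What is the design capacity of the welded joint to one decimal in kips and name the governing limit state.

Weld metal: throat = 0.707×0.5 = 0.3535 in, L = 2×11.5625 = 23.125 in. φR_n = 0.75 × 0.6 × 80 × 0.3535 × 23.125 = 294.3 kips.
Base metal shear (0.25 in plate): yield φR_n = 1.0×0.6×50×0.25×23.125 = 173.4 kips; rupture φR_n = 0.75×0.6×70×0.25×23.125 = 182.1 kips; take 173.4 kips (yield).
Governing: min(294.3, 173.4) = 173.4 kips → base-metal shear.

173.4 kips (base-metal shear governs)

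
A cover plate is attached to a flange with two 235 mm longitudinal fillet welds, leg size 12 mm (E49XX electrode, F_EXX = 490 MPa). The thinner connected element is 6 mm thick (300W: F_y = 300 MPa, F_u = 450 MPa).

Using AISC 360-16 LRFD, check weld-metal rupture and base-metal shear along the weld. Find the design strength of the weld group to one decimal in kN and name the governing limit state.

507.6 kN (base-metal shear governs)

Weld metal: throat = 0.707×12 = 8.484 mm, L = 2×235 = 470 mm. φR_n = 0.75 × 0.6 × 490 × 8.484 × 470 = 879.2 kN.
Base metal shear (6 mm plate): yield φR_n = 1.0×0.6×300×6×470 = 507.6 kN; rupture φR_n = 0.75×0.6×450×6×470 = 571.1 kN; take 507.6 kN (yield).
Governing: min(879.2, 507.6) = 507.6 kN → base-metal shear.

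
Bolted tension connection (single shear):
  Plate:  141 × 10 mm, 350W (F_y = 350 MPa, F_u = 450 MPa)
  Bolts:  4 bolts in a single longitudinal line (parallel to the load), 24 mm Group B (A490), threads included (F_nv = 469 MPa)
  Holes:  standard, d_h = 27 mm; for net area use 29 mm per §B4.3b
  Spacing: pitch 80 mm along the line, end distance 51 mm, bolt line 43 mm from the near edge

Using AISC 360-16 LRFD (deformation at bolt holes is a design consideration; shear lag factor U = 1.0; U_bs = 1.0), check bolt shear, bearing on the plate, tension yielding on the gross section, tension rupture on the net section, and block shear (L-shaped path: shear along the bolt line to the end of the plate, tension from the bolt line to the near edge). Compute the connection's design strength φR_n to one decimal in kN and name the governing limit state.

Bolt shear: A_b = π(24)²/4 = 452.39 mm². φR_n = 0.75 × 469 × 452.39 × 4 × 1 = 636.5 kN.
Bearing (10 mm plate, F_u = 450 MPa): end bolts L_c = 51 − 27/2 = 37.5, R_n = min(1.2×37.5×10×450, 2.4×24×10×450) = 202.5 kN/bolt; interior L_c = 80 − 27 = 53, R_n = 259.2 kN/bolt. φR_n = 0.75 × (1×202.5 + 3×259.2) = 735.1 kN.
Tension yield (gross): A_g = 141×10 = 1410 mm². φR_n = 0.90 × 350 × 1410 = 444.2 kN.
Tension rupture (net): A_n = (141 − 1×29)×10 = 1120 mm² (U = 1.0, A_e = A_n). φR_n = 0.75 × 450 × 1120 = 378.0 kN.
Block shear: shear path 1×[51+3×80] = 1×291 mm, A_gv = 2910, A_nv = 1×(291 − 3.5×29)×10 = 1895 mm²; tension to near edge: (43 − 0.5×29)×10 = 285 mm². R_n = min(0.6×450×1895, 0.6×350×2910) + 1.0×450×285 = min(511.65, 611.1) + 128.25 = 639.9 kN. φR_n = 0.75 × 639.9 = 479.9 kN.
Governing: min(636.5, 735.1, 444.2, 378.0, 479.9) = 378.0 kN → net-section rupture.

378.0 kN (net-section rupture governs)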